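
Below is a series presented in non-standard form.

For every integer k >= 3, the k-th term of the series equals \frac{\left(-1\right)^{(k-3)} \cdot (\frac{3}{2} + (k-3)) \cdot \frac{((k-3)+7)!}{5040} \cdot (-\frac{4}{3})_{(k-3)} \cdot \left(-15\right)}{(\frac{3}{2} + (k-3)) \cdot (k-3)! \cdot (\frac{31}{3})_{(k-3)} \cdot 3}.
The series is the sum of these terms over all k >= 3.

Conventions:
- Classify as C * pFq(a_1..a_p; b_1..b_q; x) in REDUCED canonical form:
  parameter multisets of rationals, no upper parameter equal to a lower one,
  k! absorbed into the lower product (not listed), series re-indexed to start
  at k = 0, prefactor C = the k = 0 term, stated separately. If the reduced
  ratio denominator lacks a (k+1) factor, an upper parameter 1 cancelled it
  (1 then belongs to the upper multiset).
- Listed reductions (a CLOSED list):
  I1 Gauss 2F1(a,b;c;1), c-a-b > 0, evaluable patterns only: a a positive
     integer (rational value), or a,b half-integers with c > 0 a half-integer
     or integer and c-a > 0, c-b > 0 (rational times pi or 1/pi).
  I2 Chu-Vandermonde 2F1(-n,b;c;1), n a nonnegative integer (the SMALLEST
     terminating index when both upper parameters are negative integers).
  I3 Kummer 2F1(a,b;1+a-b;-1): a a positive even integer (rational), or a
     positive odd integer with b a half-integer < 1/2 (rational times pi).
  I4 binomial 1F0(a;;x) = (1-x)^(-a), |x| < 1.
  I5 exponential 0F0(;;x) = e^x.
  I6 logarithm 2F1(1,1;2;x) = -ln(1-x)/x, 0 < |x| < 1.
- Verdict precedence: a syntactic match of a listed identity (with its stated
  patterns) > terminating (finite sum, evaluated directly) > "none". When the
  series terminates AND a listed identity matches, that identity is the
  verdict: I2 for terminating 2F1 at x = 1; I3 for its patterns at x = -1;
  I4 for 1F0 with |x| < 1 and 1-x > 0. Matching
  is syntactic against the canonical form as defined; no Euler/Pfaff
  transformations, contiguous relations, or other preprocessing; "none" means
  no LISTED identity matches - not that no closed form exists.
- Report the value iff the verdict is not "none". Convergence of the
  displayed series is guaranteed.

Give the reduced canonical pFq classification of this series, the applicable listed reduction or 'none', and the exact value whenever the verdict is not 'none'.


Classification (C = -5): 2F1 with upper {-\frac{4}{3}, 8}, lower {\frac{31}{3}}, argument x = -1. Verdict (x = -1): the Kummer evaluation I3 applies (x = -1; c = \frac{31}{3} equals 1+a-b for upper {-\frac{4}{3}, 8}: listed pattern). Its exact value is -\frac{5225}{486}.

Key observation: with t_0 = -5, the factorial ratio (C = -5, x = -1) (k+a-1)!/(a-1)! is a rising factorial (a)_k.
Ratio: r(k) = -1 * (k-\frac{4}{3}) (k+8) / [(k+\frac{31}{3}) (k+1)] - rational; roots negated = parameters, x = -1, C = -5.


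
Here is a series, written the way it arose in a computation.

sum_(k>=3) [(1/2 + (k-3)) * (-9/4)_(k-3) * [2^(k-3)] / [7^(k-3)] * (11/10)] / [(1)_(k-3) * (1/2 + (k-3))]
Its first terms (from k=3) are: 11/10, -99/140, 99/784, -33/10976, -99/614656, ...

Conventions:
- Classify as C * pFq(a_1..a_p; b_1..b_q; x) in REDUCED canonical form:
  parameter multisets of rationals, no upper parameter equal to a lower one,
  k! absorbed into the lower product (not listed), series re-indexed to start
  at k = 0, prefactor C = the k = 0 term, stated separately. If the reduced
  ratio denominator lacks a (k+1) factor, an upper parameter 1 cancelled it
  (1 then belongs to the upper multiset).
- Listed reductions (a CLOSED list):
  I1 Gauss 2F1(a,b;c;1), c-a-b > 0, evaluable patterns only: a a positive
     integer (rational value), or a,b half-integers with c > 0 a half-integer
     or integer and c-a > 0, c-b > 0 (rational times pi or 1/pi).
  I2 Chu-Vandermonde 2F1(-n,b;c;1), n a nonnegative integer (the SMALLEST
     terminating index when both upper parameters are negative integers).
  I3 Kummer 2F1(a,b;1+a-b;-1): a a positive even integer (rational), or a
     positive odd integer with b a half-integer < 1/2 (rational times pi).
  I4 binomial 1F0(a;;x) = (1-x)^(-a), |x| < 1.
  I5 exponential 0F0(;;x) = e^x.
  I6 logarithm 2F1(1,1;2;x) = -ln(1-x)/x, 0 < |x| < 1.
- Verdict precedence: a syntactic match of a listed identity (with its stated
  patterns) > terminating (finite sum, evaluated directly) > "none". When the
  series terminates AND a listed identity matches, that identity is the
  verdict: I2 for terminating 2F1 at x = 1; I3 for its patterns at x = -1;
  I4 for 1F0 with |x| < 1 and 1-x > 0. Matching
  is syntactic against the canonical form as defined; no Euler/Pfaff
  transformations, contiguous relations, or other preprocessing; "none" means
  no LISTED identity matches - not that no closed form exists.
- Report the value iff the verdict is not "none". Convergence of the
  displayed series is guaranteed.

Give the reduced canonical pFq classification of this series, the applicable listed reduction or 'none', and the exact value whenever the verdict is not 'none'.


At argument 2/7: a 1F0 with upper {-9/4}, lower {-}, scaled by C = 11/10. Verdict: this is the binomial series (I4) (the 1F0 binomial series: exponent 9/4, x = 2/7). Sum: (11/10) * (5/7)^(9/4).

Key observation: x = (2/7) and the two geometric factors (C = 11/10) combine into one argument.
Step ratio: r(k) = (2/7) * (k-9/4) / [(k+1)] - rational in k. x = (2/7); t_0 = 11/10; negate the roots.


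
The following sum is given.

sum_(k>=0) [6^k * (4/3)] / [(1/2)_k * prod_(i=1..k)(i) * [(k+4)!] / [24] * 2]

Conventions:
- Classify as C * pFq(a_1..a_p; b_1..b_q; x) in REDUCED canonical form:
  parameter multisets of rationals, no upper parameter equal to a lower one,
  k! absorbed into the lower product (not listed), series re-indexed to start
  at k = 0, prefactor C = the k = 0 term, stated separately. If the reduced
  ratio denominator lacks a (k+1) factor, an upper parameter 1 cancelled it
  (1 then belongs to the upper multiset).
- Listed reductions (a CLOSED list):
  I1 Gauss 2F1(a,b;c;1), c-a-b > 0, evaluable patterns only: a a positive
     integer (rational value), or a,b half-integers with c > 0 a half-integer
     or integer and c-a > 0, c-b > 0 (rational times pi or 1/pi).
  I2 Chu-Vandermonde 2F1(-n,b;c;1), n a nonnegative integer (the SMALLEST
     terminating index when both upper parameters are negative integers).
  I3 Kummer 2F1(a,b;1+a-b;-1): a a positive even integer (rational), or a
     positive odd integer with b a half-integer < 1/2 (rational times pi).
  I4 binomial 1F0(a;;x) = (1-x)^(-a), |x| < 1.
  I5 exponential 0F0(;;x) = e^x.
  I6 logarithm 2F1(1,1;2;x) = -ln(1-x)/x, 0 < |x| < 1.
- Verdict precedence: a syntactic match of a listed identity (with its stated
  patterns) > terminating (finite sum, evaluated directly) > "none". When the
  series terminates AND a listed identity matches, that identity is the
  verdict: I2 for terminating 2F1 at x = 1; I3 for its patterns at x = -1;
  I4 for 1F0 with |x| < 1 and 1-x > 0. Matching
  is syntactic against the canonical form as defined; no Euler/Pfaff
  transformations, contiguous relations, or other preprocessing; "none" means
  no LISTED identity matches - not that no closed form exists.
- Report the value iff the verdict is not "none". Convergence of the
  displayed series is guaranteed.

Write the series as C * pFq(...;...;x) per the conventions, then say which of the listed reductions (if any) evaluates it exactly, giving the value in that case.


Canonical form: C = 2/3 times 0F2 with upper {-}, lower {1/2, 5}, x = 6. Verdict: none. No listed pattern accepts 0F2(-; 1/2, 5; 6).

Structural cue: x = 6 and the constant factors (C = 2/3) combine into one prefactor.
Term ratio: r(k) = 6 * 1 / [(k+1/2) (k+5) (k+1)] - rational in k. x = 6; t_0 = 2/3; negate the roots.


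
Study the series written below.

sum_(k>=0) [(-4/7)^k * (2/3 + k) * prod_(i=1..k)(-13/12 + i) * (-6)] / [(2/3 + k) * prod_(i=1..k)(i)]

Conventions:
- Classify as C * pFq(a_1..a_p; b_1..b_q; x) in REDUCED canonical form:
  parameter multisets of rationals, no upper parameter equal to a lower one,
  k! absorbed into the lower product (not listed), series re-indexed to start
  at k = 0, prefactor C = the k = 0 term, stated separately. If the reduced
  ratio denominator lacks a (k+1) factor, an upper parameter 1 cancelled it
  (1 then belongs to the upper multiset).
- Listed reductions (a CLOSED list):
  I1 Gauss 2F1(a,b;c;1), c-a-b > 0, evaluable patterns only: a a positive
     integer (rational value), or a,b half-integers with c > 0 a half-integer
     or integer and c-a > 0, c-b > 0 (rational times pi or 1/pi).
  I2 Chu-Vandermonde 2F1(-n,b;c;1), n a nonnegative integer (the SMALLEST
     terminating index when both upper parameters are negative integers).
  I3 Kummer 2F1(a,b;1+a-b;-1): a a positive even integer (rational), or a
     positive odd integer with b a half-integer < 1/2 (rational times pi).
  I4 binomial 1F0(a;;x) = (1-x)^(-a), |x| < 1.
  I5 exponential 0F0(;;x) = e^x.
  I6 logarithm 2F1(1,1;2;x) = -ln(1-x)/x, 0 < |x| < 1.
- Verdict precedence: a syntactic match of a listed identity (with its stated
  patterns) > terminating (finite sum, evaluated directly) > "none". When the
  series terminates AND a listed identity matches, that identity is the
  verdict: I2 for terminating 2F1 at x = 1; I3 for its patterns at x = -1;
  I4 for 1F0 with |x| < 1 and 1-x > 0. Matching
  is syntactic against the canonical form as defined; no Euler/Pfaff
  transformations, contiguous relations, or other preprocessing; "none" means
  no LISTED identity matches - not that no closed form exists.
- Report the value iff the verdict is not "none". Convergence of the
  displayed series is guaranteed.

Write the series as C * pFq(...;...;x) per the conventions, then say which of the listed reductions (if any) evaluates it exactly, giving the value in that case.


First insight: t_0 being -6, striking the common factor k + 2/3 reduces the term (prefactor -6).
Adjacent-term ratio: r(k) = (-4/7) * (k-1/12) / [(k+1)] ; factor over Q: parameters, x = (-4/7), and C = -6.

Reduced: x = -4/7, 1F0, upper = {-1/12}, lower = {-}, C = -6. Verdict at x = -4/7: the binomial series (I4) matches (the 1F0 binomial series: exponent 1/12, x = -4/7). Its exact value is (-6) * (11/7)^(1/12).


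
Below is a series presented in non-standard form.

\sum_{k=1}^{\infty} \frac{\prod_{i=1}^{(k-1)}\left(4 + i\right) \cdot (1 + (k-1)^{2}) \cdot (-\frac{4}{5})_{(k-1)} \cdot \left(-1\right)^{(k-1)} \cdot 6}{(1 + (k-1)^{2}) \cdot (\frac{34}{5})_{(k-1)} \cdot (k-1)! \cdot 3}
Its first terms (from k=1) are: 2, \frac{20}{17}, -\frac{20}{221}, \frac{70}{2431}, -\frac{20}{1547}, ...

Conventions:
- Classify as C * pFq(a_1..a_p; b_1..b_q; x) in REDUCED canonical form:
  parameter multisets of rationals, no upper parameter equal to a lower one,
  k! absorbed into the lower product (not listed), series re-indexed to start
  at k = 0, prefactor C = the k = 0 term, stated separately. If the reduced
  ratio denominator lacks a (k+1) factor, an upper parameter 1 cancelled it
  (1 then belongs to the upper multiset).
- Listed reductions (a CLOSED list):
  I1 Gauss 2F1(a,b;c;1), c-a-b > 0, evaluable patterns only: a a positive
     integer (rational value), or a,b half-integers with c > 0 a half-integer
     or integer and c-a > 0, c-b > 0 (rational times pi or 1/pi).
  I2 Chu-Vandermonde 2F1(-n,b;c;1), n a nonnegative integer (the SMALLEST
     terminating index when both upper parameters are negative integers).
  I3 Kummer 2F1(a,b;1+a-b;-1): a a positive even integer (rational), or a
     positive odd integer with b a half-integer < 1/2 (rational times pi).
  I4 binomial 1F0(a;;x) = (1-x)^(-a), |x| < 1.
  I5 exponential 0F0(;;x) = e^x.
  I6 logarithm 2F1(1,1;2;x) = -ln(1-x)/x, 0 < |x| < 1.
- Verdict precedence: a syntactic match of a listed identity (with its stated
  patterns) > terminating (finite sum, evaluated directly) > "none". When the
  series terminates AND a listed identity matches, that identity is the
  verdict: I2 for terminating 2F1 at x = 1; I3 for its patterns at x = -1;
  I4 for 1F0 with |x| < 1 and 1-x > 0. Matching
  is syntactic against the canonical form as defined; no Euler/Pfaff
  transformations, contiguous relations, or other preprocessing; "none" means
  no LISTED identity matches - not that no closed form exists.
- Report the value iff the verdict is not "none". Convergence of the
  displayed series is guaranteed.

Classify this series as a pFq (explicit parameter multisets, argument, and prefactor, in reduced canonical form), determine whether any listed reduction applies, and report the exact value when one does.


First insight: from the first term 2: the constant factors (C = 2) combine into one prefactor.
Adjacent-term ratio: r(k) = -1 * (k-\frac{4}{5}) (k+5) / [(k+\frac{34}{5}) (k+1)] ; factor over Q: parameters, x = -1, and C = 2.

Classification (C = 2): 2F1 with upper {-\frac{4}{5}, 5}, lower {\frac{34}{5}}, argument x = -1. Verdict: none - this 2F1 at x = -1 matches no listed pattern, and upper {-\frac{4}{5}, 5} holds no stopper.


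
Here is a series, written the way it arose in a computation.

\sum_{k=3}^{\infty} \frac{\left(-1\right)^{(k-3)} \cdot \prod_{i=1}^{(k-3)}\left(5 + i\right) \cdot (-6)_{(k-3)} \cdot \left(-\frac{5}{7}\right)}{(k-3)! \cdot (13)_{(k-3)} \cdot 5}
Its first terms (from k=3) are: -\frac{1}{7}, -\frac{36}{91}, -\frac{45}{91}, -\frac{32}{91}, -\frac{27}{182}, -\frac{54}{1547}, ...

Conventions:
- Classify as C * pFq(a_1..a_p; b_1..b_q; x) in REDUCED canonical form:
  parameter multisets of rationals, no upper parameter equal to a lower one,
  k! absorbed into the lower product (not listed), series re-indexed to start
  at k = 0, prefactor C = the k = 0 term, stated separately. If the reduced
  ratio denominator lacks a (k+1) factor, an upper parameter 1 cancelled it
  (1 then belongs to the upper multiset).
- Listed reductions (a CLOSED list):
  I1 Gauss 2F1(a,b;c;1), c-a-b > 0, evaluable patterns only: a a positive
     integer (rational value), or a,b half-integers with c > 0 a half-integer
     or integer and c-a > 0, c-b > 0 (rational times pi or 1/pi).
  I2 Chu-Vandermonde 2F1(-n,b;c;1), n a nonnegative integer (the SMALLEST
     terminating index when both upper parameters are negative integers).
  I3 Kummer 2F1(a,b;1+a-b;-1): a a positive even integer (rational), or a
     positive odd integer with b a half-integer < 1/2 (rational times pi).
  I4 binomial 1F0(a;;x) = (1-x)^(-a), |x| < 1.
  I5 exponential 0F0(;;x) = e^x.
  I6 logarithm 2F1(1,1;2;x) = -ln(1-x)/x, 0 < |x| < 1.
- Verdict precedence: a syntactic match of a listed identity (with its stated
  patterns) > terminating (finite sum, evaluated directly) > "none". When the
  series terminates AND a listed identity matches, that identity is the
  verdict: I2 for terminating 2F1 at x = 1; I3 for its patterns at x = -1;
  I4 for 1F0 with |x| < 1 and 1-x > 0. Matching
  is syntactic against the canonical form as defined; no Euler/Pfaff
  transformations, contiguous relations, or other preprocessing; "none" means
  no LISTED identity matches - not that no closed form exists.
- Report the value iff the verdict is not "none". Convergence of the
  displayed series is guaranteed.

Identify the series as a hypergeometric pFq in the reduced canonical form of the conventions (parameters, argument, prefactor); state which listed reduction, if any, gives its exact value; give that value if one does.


Reduced: x = -1, 2F1, upper = {-6, 6}, lower = {13}, C = -\frac{1}{7}. Verdict: this is the Kummer evaluation I3 (x = -1; c = 13 equals 1+a-b for upper {-6, 6}: listed pattern). Value: -\frac{11}{7}.

First insight: t_0 being -\frac{1}{7}, the constant factors (C = -1/7) combine into one prefactor.
Consecutive-term ratio: r(k) = -1 * (k-6) (k+6) / [(k+13) (k+1)] - rational; roots negated = parameters, x = -1, C = -\frac{1}{7}.


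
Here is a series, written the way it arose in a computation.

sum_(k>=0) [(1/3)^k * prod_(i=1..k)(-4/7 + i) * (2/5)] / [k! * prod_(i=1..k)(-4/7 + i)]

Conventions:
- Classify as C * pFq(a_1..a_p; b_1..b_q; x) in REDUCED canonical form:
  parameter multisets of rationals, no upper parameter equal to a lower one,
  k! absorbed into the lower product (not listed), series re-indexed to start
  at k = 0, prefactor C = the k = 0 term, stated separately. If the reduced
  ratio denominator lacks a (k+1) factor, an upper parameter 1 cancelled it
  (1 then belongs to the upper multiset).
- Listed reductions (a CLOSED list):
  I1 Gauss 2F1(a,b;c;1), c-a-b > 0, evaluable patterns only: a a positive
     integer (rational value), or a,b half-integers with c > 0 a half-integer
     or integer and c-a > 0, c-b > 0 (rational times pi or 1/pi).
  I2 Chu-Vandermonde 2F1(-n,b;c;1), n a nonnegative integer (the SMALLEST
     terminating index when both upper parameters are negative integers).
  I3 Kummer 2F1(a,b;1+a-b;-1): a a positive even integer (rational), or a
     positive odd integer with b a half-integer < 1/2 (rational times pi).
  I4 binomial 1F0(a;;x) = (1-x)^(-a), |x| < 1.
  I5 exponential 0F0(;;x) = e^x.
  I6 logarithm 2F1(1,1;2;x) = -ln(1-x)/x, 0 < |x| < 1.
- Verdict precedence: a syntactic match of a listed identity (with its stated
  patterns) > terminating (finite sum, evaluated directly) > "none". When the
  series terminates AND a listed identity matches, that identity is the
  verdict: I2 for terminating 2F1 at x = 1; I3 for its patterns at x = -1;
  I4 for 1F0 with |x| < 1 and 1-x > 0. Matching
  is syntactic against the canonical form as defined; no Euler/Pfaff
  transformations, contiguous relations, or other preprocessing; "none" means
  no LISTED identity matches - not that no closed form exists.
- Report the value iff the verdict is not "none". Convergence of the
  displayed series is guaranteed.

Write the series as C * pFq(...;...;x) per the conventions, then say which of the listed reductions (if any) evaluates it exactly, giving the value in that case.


The tell: t_0 being 2/5, the parameter 3/7 appears in both the upper and lower lists and cancels.
Term ratio: r(k) = (1/3) * 1 / [(k+1)] ; factor over Q: parameters, x = (1/3), and C = 2/5.

Prefactor 2/5, argument 1/3: 0F0 with upper {-} over lower {-}. Verdict: exponential (I5) applies (the 0F0 exponential series at x = 1/3). Exact value: (2/5) * e^(1/3).


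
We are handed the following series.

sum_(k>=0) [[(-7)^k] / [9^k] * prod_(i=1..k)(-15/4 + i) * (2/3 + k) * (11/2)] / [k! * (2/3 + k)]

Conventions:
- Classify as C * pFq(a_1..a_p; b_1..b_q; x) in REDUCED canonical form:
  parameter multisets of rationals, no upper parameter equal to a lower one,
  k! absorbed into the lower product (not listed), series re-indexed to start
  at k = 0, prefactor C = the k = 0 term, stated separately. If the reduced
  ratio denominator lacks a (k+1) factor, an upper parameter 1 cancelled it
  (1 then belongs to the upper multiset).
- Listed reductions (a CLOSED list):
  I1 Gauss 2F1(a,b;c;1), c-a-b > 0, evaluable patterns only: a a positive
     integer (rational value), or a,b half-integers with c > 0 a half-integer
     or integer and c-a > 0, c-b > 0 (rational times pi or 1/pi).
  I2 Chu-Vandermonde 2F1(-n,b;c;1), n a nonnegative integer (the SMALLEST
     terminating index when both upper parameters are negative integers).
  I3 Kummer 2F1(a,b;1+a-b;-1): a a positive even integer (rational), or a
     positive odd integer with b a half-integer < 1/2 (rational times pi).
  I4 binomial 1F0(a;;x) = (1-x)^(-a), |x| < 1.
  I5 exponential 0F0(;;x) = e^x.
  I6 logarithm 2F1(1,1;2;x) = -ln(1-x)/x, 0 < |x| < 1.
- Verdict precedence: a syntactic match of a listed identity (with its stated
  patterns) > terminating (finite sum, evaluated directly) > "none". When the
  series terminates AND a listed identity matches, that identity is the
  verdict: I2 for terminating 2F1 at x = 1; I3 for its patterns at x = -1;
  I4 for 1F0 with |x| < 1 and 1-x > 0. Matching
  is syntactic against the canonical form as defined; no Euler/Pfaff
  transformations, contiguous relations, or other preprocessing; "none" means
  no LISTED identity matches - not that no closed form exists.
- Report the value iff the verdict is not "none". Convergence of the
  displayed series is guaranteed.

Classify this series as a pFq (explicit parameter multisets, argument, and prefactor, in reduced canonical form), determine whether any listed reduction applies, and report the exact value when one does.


With C = 11/2: the canonical form is 1F0(-11/4; -; -7/9). Verdict: the binomial series (I4) fires (the 1F0 binomial series: exponent 11/4, x = -7/9). Its exact value is (11/2) * (16/9)^(11/4).

Key step: from the first term 11/2: striking the common factor k + 2/3 reduces the term (C = 11/2, x = -7/9).
Consecutive-term ratio: r(k) = (-7/9) * (k-11/4) / [(k+1)] ; factor over Q: parameters, x = (-7/9), and C = 11/2.


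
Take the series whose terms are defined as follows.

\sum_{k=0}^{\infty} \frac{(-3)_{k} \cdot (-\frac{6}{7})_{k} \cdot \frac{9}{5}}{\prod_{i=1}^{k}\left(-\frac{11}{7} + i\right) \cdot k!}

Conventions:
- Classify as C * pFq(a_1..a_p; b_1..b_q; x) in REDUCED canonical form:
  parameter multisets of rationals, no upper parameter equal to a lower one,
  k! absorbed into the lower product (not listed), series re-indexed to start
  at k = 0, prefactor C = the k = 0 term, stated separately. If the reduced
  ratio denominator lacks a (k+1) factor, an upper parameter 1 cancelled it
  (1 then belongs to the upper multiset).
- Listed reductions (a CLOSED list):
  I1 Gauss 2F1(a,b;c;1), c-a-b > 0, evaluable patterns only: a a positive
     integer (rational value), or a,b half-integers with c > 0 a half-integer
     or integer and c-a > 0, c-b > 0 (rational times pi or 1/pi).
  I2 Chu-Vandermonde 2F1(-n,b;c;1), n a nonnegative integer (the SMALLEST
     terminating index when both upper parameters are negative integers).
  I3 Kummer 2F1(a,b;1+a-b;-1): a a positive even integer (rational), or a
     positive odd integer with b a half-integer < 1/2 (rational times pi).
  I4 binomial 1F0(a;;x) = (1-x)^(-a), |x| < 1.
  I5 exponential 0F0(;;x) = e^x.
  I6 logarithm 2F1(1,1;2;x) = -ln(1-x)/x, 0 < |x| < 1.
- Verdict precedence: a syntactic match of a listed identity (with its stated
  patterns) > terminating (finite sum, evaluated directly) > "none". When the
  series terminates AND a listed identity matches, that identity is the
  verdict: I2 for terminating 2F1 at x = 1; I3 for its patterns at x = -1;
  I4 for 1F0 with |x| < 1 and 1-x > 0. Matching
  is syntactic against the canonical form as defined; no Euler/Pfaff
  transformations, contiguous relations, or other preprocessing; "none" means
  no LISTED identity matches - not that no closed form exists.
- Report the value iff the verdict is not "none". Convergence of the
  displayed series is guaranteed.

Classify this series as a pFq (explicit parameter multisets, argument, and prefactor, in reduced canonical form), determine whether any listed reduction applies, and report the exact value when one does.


With C = \frac{9}{5}: the canonical form is 2F1(-3, -\frac{6}{7}; -\frac{4}{7}; 1). Verdict: Chu-Vandermonde (I2) applies (terminating 2F1 at x = 1 with n = 3, b = -6/7, c = -\frac{4}{7}). Value: -\frac{108}{25}.

Key step: x = 1 and the lower running product (prefactor 9/5) is a rising factorial.
Ratio: r(k) = 1 * (k-3) (k-\frac{6}{7}) / [(k-\frac{4}{7}) (k+1)] - rational; roots negated = parameters, x = 1, C = \frac{9}{5}.


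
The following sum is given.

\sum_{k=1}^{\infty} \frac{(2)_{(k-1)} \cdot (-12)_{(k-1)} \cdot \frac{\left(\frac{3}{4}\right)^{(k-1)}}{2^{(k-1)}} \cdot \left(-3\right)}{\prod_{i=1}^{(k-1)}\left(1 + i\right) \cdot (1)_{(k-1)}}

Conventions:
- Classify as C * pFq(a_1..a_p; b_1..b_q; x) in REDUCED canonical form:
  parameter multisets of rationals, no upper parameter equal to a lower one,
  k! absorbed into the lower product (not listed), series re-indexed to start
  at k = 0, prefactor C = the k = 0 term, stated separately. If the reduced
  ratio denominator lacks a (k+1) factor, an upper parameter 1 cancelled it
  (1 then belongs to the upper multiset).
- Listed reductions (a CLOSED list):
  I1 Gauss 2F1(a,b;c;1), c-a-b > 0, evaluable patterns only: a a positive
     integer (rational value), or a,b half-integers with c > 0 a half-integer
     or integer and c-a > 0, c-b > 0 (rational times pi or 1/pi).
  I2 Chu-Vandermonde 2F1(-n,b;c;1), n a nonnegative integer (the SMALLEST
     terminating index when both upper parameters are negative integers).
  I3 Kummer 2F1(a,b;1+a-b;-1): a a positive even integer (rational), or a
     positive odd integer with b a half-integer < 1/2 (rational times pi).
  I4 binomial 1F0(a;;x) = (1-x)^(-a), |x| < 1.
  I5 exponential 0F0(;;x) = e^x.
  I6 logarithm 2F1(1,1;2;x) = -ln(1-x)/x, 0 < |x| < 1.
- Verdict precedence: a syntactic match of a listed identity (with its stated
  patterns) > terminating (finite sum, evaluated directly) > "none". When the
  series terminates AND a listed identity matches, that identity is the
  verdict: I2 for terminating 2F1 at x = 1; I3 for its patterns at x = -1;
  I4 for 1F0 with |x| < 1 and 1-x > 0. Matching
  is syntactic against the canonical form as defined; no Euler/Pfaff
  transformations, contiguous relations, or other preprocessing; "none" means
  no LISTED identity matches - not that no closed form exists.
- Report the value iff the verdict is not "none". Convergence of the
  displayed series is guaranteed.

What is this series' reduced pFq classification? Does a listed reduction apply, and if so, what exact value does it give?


With C = -3: the canonical form is 1F0(-12; -; \frac{3}{8}). Verdict: the I4 binomial reduction matches (the 1F0 binomial series: exponent 12, x = \frac{3}{8}). Hence: -\frac{732421875}{68719476736}.

Key step: t_0 = -3 here, and (1)_k (C = -3, x = 3/8) is k! itself.
Consecutive-term ratio: r(k) = \frac{3}{8} * (k-12) / [(k+1)] - rational; roots negated = parameters, x = \frac{3}{8}, C = -3.


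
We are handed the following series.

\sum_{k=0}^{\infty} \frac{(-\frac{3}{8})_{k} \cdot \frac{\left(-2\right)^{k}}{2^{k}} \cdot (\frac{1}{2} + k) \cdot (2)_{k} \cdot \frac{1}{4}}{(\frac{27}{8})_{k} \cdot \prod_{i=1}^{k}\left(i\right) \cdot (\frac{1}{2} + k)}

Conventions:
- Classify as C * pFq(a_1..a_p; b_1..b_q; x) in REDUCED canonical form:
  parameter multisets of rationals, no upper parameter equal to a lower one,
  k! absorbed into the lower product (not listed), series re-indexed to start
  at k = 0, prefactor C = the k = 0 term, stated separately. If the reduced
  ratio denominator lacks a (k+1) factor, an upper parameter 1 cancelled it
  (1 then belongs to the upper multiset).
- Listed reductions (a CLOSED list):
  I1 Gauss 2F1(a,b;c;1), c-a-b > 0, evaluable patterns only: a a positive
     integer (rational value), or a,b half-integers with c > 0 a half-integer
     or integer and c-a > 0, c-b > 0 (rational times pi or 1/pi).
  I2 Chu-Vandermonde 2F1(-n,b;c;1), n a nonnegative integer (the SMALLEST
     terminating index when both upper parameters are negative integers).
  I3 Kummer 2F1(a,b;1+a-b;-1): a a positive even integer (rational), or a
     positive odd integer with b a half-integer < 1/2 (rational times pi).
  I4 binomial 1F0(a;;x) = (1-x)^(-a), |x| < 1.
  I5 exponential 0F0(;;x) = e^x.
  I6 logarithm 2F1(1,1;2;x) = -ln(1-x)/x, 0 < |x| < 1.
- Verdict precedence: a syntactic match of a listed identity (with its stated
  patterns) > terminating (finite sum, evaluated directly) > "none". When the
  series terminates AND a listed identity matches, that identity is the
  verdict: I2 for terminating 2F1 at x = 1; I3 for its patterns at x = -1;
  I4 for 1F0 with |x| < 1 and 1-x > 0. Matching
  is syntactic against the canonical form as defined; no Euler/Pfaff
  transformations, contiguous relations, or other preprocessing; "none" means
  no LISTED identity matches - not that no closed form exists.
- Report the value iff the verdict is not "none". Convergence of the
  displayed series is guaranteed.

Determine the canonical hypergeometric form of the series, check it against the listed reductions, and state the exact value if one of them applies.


With C = \frac{1}{4}: the canonical form is 2F1(-\frac{3}{8}, 2; \frac{27}{8}; -1). Verdict (x = -1): Kummer's theorem (I3) applies (x = -1; c = \frac{27}{8} equals 1+a-b for upper {-\frac{3}{8}, 2}: listed pattern). Hence: \frac{19}{64}.

Structural cue: with t_0 = \frac{1}{4}, the product of the first k integers (prefactor 1/4) is k!.
Step ratio: r(k) = -1 * (k-\frac{3}{8}) (k+2) / [(k+\frac{27}{8}) (k+1)] - rational; roots negated = parameters, x = -1, C = \frac{1}{4}.


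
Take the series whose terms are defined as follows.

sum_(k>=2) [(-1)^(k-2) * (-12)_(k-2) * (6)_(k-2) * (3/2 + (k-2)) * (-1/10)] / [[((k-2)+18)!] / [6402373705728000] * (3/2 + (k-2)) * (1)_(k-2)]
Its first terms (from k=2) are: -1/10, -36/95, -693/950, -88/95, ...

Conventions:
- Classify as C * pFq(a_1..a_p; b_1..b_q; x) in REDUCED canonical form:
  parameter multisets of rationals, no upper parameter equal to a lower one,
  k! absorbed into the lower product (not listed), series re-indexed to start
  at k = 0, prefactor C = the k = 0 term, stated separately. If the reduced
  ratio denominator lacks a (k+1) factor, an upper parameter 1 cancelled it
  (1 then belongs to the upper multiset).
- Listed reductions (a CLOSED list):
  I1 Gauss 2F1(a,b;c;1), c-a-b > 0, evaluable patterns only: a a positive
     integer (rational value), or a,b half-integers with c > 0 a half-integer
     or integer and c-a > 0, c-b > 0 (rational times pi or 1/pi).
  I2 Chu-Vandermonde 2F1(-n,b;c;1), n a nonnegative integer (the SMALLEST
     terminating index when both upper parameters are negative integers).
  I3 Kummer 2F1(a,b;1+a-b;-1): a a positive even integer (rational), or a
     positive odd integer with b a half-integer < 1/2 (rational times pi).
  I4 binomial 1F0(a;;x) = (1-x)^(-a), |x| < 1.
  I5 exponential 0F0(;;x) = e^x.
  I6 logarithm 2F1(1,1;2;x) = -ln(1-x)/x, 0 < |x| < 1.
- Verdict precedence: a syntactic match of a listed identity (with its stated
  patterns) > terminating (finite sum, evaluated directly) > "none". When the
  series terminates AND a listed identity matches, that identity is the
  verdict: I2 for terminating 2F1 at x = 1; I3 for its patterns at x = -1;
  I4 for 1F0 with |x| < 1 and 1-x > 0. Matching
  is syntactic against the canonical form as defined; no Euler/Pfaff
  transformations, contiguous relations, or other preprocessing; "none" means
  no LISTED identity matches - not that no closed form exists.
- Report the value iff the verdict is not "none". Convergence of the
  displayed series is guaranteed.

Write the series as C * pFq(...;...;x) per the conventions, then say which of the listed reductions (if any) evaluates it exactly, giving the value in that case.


With C = -1/10: the canonical form is 2F1(-12, 6; 19; -1). Verdict (x = -1): the Kummer evaluation I3 applies (x = -1; c = 19 equals 1+a-b for upper {-12, 6}: listed pattern). Its exact value is -102/25.

Structural cue: t_0 being -1/10, (1)_k (C = -1/10) is k! itself.
Term ratio: r(k) = (-1) * (k-12) (k+6) / [(k+19) (k+1)] - poly over poly, x = (-1) from leading terms; C = -1/10 at k = 0.


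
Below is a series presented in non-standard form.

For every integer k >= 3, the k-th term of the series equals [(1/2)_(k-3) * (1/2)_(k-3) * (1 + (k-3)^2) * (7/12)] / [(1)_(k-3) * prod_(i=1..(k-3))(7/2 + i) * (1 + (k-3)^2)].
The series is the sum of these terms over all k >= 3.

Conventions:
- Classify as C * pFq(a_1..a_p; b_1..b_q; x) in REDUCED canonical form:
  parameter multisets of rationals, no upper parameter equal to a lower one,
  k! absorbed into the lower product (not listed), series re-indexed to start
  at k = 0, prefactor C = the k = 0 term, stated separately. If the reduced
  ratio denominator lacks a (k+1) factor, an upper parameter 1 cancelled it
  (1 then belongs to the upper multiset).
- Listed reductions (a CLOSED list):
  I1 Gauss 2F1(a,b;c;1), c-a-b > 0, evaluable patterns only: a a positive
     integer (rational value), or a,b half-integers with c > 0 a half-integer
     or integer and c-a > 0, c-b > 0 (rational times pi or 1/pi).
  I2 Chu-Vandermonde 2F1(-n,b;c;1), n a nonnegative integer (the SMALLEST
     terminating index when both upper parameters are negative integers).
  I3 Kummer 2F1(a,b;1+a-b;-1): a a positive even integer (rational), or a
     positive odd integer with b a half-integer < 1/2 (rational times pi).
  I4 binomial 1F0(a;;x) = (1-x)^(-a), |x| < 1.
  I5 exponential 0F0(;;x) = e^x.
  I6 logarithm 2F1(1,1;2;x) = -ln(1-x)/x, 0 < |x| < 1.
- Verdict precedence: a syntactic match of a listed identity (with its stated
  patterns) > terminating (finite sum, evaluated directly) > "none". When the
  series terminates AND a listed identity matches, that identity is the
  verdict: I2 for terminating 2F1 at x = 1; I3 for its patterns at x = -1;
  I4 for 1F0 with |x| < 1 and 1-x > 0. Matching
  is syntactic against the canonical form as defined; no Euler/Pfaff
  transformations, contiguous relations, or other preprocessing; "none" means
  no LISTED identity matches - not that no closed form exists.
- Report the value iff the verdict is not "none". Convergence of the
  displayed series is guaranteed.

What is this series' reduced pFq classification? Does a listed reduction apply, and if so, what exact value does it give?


This is 7/12 * 2F1(1/2, 1/2; 9/2; 1) in reduced canonical form. Verdict (x = 1): Gauss's theorem I1 (half-integer case) applies (x = 1; upper {1/2, 1/2} half-integers, c = 9/2 in the evaluable pattern). Exact value: (1225/6144) * pi.

The tell: x = 1 and (1)_k (C = 7/12) is k! itself.
Adjacent-term ratio: r(k) = 1 * (k+1/2) (k+1/2) / [(k+9/2) (k+1)] - poly over poly, x = 1 from leading terms; C = 7/12 at k = 0.


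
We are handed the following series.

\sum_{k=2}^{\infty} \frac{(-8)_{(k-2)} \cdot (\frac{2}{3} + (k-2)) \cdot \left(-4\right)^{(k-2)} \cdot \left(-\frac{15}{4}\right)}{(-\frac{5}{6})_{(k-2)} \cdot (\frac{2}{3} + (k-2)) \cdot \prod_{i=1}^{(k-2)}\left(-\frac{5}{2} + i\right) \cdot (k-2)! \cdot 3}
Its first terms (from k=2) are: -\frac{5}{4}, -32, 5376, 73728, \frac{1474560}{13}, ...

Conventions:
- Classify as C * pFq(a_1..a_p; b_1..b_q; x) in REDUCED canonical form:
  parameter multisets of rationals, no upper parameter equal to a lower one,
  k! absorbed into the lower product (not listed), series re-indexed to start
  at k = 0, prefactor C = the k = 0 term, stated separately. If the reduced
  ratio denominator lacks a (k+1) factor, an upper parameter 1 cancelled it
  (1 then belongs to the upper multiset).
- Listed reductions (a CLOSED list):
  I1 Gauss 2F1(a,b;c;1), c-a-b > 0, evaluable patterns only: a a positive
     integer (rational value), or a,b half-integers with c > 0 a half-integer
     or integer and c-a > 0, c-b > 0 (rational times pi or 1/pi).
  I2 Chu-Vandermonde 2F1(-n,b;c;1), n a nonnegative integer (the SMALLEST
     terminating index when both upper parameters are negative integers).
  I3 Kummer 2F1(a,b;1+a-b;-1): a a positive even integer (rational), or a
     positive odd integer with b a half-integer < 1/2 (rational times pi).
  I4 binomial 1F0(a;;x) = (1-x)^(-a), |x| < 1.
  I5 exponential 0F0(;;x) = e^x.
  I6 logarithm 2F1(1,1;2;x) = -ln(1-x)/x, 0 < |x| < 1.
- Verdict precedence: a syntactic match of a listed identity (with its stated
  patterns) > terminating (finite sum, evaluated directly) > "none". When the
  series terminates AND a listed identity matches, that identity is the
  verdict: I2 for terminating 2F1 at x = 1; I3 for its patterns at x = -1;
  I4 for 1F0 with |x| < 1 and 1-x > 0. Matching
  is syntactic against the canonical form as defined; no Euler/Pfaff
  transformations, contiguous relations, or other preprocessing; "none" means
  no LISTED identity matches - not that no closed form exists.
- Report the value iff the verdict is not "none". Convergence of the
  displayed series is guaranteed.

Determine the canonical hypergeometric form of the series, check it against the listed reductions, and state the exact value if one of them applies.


At argument -4: a 1F2 with upper {-8}, lower {-\frac{3}{2}, -\frac{5}{6}}, scaled by C = -\frac{5}{4}. Verdict: terminating at k = 8: the factor (-8)_k kills every later term; summing the 9 survivors is exact. Its exact value is \frac{381678726436481}{1558199500}.

Structural cue: with t_0 = -\frac{5}{4}, the constant factors (prefactor -5/4) combine into one prefactor.
Consecutive-term ratio: r(k) = -4 * (k-8) / [(k-\frac{3}{2}) (k-\frac{5}{6}) (k+1)] ; factor over Q: parameters, x = -4, and C = -\frac{5}{4}.


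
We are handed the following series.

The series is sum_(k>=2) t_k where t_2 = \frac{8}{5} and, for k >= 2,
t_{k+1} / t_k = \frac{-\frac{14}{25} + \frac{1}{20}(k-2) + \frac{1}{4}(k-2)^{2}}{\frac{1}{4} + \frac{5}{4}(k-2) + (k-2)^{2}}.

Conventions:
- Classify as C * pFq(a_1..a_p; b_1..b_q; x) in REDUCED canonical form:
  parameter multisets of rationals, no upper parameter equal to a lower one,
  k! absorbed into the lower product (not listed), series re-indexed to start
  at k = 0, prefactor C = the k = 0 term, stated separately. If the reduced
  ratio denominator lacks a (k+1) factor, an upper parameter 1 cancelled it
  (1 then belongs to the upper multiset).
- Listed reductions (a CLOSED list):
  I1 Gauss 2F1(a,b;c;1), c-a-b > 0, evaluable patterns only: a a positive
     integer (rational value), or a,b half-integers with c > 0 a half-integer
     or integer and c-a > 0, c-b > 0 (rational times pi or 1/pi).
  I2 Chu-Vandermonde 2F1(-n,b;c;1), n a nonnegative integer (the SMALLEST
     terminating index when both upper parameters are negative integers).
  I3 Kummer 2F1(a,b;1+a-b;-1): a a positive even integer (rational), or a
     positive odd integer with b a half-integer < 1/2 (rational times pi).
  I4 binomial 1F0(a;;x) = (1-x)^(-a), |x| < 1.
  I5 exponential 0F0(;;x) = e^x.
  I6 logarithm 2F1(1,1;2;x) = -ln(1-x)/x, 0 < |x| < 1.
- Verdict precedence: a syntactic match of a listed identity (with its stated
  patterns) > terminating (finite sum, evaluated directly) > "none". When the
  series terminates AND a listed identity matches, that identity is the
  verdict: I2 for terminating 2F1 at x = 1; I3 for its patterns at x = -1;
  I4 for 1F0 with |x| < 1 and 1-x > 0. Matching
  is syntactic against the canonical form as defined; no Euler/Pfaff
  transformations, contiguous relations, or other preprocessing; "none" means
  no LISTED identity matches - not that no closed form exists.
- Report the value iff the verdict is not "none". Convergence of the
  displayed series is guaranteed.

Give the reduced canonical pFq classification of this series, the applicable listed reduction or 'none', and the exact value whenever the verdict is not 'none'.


x = \frac{1}{4} here; the reduced form reads 2F1, upper {-\frac{7}{5}, \frac{8}{5}}, lower {\frac{1}{4}}, C = \frac{8}{5}. Verdict: no listed reduction: x = \frac{1}{4} and upper {-\frac{7}{5}, \frac{8}{5}} fail every I1-I6 pattern.

Key step: t_0 = \frac{8}{5} here, and roots of the ratio polynomials (C = 8/5) are the negated parameters.
Adjacent-term ratio: r(k) = \frac{1}{4} * (k-\frac{7}{5}) (k+\frac{8}{5}) / [(k+\frac{1}{4}) (k+1)] - rational in k, leading ratio \frac{1}{4}; with t_0 = \frac{8}{5}, classification follows.


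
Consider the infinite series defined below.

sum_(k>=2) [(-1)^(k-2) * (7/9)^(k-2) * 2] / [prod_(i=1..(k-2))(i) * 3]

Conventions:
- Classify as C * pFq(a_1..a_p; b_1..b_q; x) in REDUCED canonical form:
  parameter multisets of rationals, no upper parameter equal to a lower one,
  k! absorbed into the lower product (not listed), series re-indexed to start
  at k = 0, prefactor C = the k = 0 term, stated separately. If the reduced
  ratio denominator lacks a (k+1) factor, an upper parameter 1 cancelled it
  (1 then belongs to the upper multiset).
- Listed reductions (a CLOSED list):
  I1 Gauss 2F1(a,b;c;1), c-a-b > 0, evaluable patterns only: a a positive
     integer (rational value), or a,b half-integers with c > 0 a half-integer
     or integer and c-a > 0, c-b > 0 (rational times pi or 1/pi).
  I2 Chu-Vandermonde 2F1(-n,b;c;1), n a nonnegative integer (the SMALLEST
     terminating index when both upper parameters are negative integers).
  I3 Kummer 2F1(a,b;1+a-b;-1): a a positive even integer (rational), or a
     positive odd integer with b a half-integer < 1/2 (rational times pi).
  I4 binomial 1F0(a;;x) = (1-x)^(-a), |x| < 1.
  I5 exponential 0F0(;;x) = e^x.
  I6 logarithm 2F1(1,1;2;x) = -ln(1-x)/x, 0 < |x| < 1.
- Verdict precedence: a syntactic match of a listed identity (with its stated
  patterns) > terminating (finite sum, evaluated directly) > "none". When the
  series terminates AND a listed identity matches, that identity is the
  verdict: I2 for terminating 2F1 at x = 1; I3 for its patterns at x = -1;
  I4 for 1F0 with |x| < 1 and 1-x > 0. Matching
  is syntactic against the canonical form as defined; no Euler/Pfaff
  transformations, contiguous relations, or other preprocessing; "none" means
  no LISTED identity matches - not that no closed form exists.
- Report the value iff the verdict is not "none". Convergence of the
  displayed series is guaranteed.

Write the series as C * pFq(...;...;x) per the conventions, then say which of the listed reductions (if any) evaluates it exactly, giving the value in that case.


x = -7/9 here; the reduced form reads 0F0, upper {-}, lower {-}, C = 2/3. Verdict (x = -7/9): the exponential series (I5) applies (the 0F0 exponential series at x = -7/9). Value: (2/3) * e^(-7/9).

First insight: from the first term 2/3: the product of the first k integers (C = 2/3) is k!.
Step ratio: r(k) = (-7/9) * 1 / [(k+1)] ; factor over Q: parameters, x = (-7/9), and C = 2/3.
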